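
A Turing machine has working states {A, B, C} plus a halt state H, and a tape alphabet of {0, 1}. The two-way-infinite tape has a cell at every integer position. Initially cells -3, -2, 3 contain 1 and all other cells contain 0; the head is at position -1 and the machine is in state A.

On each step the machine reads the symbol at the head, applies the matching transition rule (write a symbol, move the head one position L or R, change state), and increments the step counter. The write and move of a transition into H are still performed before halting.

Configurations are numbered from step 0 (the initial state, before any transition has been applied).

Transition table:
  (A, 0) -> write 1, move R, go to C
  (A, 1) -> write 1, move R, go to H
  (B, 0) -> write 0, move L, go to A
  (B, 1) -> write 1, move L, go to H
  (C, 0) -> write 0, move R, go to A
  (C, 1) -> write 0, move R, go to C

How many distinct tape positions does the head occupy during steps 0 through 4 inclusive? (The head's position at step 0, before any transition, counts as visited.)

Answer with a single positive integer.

Answer: 5

Derivation:
Step 1: in state A at pos -1, read 0 -> (A,0)->write 1,move R,goto C. Now: state=C, head=0, tape[-4..4]=011100010 (head:     ^)
Step 2: in state C at pos 0, read 0 -> (C,0)->write 0,move R,goto A. Now: state=A, head=1, tape[-4..4]=011100010 (head:      ^)
Step 3: in state A at pos 1, read 0 -> (A,0)->write 1,move R,goto C. Now: state=C, head=2, tape[-4..4]=011101010 (head:       ^)
Step 4: in state C at pos 2, read 0 -> (C,0)->write 0,move R,goto A. Now: state=A, head=3, tape[-4..4]=011101010 (head:        ^)
Head positions at steps 0..4: starting at -1, distinct positions visited = {-1, 0, 1, 2, 3} -> 5 position(s)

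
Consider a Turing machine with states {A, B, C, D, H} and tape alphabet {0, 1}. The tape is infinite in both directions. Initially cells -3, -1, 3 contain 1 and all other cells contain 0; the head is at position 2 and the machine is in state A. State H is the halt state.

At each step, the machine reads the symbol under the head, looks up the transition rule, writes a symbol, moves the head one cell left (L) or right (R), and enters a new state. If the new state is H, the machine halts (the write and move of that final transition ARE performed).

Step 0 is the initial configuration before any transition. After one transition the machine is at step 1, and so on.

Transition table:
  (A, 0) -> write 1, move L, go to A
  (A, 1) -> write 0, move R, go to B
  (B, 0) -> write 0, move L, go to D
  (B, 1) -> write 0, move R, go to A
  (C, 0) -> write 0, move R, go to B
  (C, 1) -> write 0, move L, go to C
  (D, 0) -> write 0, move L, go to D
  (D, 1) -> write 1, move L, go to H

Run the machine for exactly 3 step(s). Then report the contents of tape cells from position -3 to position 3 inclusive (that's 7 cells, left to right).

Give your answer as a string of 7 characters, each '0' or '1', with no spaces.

Step 1: in state A at pos 2, read 0 -> (A,0)->write 1,move L,goto A. Now: state=A, head=1, tape[-4..4]=010100110 (head:      ^)
Step 2: in state A at pos 1, read 0 -> (A,0)->write 1,move L,goto A. Now: state=A, head=0, tape[-4..4]=010101110 (head:     ^)
Step 3: in state A at pos 0, read 0 -> (A,0)->write 1,move L,goto A. Now: state=A, head=-1, tape[-4..4]=010111110 (head:    ^)

Answer: 1011111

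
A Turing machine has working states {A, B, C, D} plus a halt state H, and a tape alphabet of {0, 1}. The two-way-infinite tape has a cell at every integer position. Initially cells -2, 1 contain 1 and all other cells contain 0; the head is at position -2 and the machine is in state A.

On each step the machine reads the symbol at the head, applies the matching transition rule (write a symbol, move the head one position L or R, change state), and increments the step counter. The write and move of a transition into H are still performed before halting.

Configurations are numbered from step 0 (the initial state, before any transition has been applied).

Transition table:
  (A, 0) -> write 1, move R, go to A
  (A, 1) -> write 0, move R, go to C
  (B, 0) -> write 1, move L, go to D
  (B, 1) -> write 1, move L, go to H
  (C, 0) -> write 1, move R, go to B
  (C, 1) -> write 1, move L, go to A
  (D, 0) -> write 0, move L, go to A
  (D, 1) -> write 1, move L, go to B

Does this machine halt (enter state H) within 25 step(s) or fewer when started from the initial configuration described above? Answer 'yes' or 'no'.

Answer: yes

Derivation:
Step 1: in state A at pos -2, read 1 -> (A,1)->write 0,move R,goto C. Now: state=C, head=-1, tape[-3..2]=000010 (head:   ^)
Step 2: in state C at pos -1, read 0 -> (C,0)->write 1,move R,goto B. Now: state=B, head=0, tape[-3..2]=001010 (head:    ^)
Step 3: in state B at pos 0, read 0 -> (B,0)->write 1,move L,goto D. Now: state=D, head=-1, tape[-3..2]=001110 (head:   ^)
Step 4: in state D at pos -1, read 1 -> (D,1)->write 1,move L,goto B. Now: state=B, head=-2, tape[-3..2]=001110 (head:  ^)
Step 5: in state B at pos -2, read 0 -> (B,0)->write 1,move L,goto D. Now: state=D, head=-3, tape[-4..2]=0011110 (head:  ^)
Step 6: in state D at pos -3, read 0 -> (D,0)->write 0,move L,goto A. Now: state=A, head=-4, tape[-5..2]=00011110 (head:  ^)
Step 7: in state A at pos -4, read 0 -> (A,0)->write 1,move R,goto A. Now: state=A, head=-3, tape[-5..2]=01011110 (head:   ^)
Step 8: in state A at pos -3, read 0 -> (A,0)->write 1,move R,goto A. Now: state=A, head=-2, tape[-5..2]=01111110 (head:    ^)
Step 9: in state A at pos -2, read 1 -> (A,1)->write 0,move R,goto C. Now: state=C, head=-1, tape[-5..2]=01101110 (head:     ^)
Step 10: in state C at pos -1, read 1 -> (C,1)->write 1,move L,goto A. Now: state=A, head=-2, tape[-5..2]=01101110 (head:    ^)
Step 11: in state A at pos -2, read 0 -> (A,0)->write 1,move R,goto A. Now: state=A, head=-1, tape[-5..2]=01111110 (head:     ^)
Step 12: in state A at pos -1, read 1 -> (A,1)->write 0,move R,goto C. Now: state=C, head=0, tape[-5..2]=01110110 (head:      ^)
Step 13: in state C at pos 0, read 1 -> (C,1)->write 1,move L,goto A. Now: state=A, head=-1, tape[-5..2]=01110110 (head:     ^)
Step 14: in state A at pos -1, read 0 -> (A,0)->write 1,move R,goto A. Now: state=A, head=0, tape[-5..2]=01111110 (head:      ^)
Step 15: in state A at pos 0, read 1 -> (A,1)->write 0,move R,goto C. Now: state=C, head=1, tape[-5..2]=01111010 (head:       ^)
Step 16: in state C at pos 1, read 1 -> (C,1)->write 1,move L,goto A. Now: state=A, head=0, tape[-5..2]=01111010 (head:      ^)
Step 17: in state A at pos 0, read 0 -> (A,0)->write 1,move R,goto A. Now: state=A, head=1, tape[-5..2]=01111110 (head:       ^)
Step 18: in state A at pos 1, read 1 -> (A,1)->write 0,move R,goto C. Now: state=C, head=2, tape[-5..3]=011111000 (head:        ^)
Step 19: in state C at pos 2, read 0 -> (C,0)->write 1,move R,goto B. Now: state=B, head=3, tape[-5..4]=0111110100 (head:         ^)
Step 20: in state B at pos 3, read 0 -> (B,0)->write 1,move L,goto D. Now: state=D, head=2, tape[-5..4]=0111110110 (head:        ^)
Step 21: in state D at pos 2, read 1 -> (D,1)->write 1,move L,goto B. Now: state=B, head=1, tape[-5..4]=0111110110 (head:       ^)
Step 22: in state B at pos 1, read 0 -> (B,0)->write 1,move L,goto D. Now: state=D, head=0, tape[-5..4]=0111111110 (head:      ^)
Step 23: in state D at pos 0, read 1 -> (D,1)->write 1,move L,goto B. Now: state=B, head=-1, tape[-5..4]=0111111110 (head:     ^)
Step 24: in state B at pos -1, read 1 -> (B,1)->write 1,move L,goto H. Now: state=H, head=-2, tape[-5..4]=0111111110 (head:    ^)
State H reached at step 24; 24 <= 25 -> yes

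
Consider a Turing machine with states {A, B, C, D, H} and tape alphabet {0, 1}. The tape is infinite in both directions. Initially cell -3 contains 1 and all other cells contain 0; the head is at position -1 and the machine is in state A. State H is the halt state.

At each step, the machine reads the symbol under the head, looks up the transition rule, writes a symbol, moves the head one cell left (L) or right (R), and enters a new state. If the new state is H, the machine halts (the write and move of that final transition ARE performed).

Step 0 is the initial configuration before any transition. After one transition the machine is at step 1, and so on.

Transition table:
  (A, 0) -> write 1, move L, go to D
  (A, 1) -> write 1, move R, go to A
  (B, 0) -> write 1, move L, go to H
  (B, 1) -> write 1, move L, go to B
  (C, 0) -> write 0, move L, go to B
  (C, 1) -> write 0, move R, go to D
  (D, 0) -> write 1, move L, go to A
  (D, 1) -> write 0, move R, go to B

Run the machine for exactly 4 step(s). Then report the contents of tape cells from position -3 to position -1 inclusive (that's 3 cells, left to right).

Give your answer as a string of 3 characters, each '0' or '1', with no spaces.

Step 1: in state A at pos -1, read 0 -> (A,0)->write 1,move L,goto D. Now: state=D, head=-2, tape[-4..0]=01010 (head:   ^)
Step 2: in state D at pos -2, read 0 -> (D,0)->write 1,move L,goto A. Now: state=A, head=-3, tape[-4..0]=01110 (head:  ^)
Step 3: in state A at pos -3, read 1 -> (A,1)->write 1,move R,goto A. Now: state=A, head=-2, tape[-4..0]=01110 (head:   ^)
Step 4: in state A at pos -2, read 1 -> (A,1)->write 1,move R,goto A. Now: state=A, head=-1, tape[-4..0]=01110 (head:    ^)

Answer: 111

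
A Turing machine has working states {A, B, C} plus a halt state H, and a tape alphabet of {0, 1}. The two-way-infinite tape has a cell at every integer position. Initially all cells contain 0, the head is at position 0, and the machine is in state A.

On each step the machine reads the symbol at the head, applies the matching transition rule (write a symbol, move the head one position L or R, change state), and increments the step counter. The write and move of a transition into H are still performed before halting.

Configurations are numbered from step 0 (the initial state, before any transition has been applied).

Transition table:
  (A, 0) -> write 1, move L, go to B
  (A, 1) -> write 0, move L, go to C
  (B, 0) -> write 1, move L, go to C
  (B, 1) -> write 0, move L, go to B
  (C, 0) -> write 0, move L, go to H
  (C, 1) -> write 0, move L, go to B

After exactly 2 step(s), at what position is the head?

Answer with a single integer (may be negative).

Answer: -2

Derivation:
Step 1: in state A at pos 0, read 0 -> (A,0)->write 1,move L,goto B. Now: state=B, head=-1, tape[-2..1]=0010 (head:  ^)
Step 2: in state B at pos -1, read 0 -> (B,0)->write 1,move L,goto C. Now: state=C, head=-2, tape[-3..1]=00110 (head:  ^)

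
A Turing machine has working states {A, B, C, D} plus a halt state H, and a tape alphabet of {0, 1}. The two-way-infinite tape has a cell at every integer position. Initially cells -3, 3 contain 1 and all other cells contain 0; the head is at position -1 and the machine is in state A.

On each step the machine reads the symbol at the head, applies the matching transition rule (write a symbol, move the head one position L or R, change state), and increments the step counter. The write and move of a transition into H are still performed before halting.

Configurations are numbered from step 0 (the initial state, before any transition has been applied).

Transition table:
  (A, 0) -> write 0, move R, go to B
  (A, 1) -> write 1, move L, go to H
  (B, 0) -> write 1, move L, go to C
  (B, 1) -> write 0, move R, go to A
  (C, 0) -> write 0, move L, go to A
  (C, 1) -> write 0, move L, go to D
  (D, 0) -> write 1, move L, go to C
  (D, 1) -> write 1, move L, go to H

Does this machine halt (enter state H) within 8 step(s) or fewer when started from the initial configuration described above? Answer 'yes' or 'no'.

Answer: yes

Derivation:
Step 1: in state A at pos -1, read 0 -> (A,0)->write 0,move R,goto B. Now: state=B, head=0, tape[-4..4]=010000010 (head:     ^)
Step 2: in state B at pos 0, read 0 -> (B,0)->write 1,move L,goto C. Now: state=C, head=-1, tape[-4..4]=010010010 (head:    ^)
Step 3: in state C at pos -1, read 0 -> (C,0)->write 0,move L,goto A. Now: state=A, head=-2, tape[-4..4]=010010010 (head:   ^)
Step 4: in state A at pos -2, read 0 -> (A,0)->write 0,move R,goto B. Now: state=B, head=-1, tape[-4..4]=010010010 (head:    ^)
Step 5: in state B at pos -1, read 0 -> (B,0)->write 1,move L,goto C. Now: state=C, head=-2, tape[-4..4]=010110010 (head:   ^)
Step 6: in state C at pos -2, read 0 -> (C,0)->write 0,move L,goto A. Now: state=A, head=-3, tape[-4..4]=010110010 (head:  ^)
Step 7: in state A at pos -3, read 1 -> (A,1)->write 1,move L,goto H. Now: state=H, head=-4, tape[-5..4]=0010110010 (head:  ^)
State H reached at step 7; 7 <= 8 -> yes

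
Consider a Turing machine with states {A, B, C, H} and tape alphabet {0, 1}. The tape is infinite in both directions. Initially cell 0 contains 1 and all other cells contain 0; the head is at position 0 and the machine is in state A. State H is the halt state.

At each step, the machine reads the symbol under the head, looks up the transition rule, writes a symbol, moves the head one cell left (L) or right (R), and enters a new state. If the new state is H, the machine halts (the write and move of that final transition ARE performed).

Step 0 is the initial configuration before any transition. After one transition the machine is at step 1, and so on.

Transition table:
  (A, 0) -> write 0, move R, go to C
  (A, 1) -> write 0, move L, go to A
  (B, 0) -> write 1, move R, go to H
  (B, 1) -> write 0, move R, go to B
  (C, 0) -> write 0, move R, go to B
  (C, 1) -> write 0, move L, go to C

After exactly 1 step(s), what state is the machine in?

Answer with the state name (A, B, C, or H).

Answer: A

Derivation:
Step 1: in state A at pos 0, read 1 -> (A,1)->write 0,move L,goto A. Now: state=A, head=-1, tape[-2..1]=0000 (head:  ^)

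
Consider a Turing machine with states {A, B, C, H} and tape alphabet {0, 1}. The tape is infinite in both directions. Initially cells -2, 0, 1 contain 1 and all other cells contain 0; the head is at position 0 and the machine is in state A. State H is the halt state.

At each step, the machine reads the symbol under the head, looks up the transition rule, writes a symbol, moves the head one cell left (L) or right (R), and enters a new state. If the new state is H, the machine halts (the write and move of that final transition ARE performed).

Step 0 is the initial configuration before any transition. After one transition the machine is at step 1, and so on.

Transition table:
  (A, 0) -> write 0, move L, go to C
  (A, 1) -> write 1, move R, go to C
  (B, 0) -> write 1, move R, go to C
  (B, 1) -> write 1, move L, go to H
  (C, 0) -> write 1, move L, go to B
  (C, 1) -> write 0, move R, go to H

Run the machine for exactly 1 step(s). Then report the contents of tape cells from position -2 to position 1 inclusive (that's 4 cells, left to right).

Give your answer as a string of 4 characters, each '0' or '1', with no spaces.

Answer: 1011

Derivation:
Step 1: in state A at pos 0, read 1 -> (A,1)->write 1,move R,goto C. Now: state=C, head=1, tape[-3..2]=010110 (head:     ^)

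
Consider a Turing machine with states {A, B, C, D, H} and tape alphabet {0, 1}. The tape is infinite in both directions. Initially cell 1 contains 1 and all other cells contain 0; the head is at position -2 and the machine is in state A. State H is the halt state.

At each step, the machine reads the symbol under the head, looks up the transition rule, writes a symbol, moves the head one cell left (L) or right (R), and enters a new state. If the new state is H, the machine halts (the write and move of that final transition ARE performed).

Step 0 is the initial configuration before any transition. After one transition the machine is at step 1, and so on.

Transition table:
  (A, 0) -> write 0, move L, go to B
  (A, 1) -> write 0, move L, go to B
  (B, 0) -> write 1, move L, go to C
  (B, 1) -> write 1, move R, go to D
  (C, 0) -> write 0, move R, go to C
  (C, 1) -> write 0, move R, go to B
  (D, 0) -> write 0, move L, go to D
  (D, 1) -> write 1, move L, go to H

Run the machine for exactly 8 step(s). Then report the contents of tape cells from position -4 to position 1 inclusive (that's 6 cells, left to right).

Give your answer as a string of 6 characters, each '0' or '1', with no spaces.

Answer: 000101

Derivation:
Step 1: in state A at pos -2, read 0 -> (A,0)->write 0,move L,goto B. Now: state=B, head=-3, tape[-4..2]=0000010 (head:  ^)
Step 2: in state B at pos -3, read 0 -> (B,0)->write 1,move L,goto C. Now: state=C, head=-4, tape[-5..2]=00100010 (head:  ^)
Step 3: in state C at pos -4, read 0 -> (C,0)->write 0,move R,goto C. Now: state=C, head=-3, tape[-5..2]=00100010 (head:   ^)
Step 4: in state C at pos -3, read 1 -> (C,1)->write 0,move R,goto B. Now: state=B, head=-2, tape[-5..2]=00000010 (head:    ^)
Step 5: in state B at pos -2, read 0 -> (B,0)->write 1,move L,goto C. Now: state=C, head=-3, tape[-5..2]=00010010 (head:   ^)
Step 6: in state C at pos -3, read 0 -> (C,0)->write 0,move R,goto C. Now: state=C, head=-2, tape[-5..2]=00010010 (head:    ^)
Step 7: in state C at pos -2, read 1 -> (C,1)->write 0,move R,goto B. Now: state=B, head=-1, tape[-5..2]=00000010 (head:     ^)
Step 8: in state B at pos -1, read 0 -> (B,0)->write 1,move L,goto C. Now: state=C, head=-2, tape[-5..2]=00001010 (head:    ^)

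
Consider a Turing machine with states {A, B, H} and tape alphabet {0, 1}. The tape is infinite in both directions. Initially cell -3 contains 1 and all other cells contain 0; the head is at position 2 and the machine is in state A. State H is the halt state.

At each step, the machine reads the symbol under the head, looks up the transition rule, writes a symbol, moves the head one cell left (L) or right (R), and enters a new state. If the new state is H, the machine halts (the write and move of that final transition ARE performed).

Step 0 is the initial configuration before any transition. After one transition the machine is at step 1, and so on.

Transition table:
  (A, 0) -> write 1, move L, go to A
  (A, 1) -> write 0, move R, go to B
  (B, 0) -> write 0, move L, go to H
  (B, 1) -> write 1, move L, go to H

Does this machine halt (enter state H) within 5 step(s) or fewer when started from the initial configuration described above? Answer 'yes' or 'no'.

Step 1: in state A at pos 2, read 0 -> (A,0)->write 1,move L,goto A. Now: state=A, head=1, tape[-4..3]=01000010 (head:      ^)
Step 2: in state A at pos 1, read 0 -> (A,0)->write 1,move L,goto A. Now: state=A, head=0, tape[-4..3]=01000110 (head:     ^)
Step 3: in state A at pos 0, read 0 -> (A,0)->write 1,move L,goto A. Now: state=A, head=-1, tape[-4..3]=01001110 (head:    ^)
Step 4: in state A at pos -1, read 0 -> (A,0)->write 1,move L,goto A. Now: state=A, head=-2, tape[-4..3]=01011110 (head:   ^)
Step 5: in state A at pos -2, read 0 -> (A,0)->write 1,move L,goto A. Now: state=A, head=-3, tape[-4..3]=01111110 (head:  ^)
After 5 step(s): state = A (not H) -> not halted within 5 -> no

Answer: no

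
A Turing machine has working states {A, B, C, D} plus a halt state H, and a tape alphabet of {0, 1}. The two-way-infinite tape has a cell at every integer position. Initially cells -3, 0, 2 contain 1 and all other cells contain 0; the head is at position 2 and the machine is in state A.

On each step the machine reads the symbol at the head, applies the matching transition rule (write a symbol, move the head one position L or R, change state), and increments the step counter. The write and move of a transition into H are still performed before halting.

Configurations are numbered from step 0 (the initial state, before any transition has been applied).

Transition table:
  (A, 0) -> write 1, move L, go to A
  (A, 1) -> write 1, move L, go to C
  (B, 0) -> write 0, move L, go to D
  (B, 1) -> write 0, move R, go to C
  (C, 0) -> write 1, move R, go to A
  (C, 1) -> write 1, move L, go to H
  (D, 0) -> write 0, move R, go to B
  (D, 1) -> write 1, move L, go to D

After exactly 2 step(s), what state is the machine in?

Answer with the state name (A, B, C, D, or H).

Answer: A

Derivation:
Step 1: in state A at pos 2, read 1 -> (A,1)->write 1,move L,goto C. Now: state=C, head=1, tape[-4..3]=01001010 (head:      ^)
Step 2: in state C at pos 1, read 0 -> (C,0)->write 1,move R,goto A. Now: state=A, head=2, tape[-4..3]=01001110 (head:       ^)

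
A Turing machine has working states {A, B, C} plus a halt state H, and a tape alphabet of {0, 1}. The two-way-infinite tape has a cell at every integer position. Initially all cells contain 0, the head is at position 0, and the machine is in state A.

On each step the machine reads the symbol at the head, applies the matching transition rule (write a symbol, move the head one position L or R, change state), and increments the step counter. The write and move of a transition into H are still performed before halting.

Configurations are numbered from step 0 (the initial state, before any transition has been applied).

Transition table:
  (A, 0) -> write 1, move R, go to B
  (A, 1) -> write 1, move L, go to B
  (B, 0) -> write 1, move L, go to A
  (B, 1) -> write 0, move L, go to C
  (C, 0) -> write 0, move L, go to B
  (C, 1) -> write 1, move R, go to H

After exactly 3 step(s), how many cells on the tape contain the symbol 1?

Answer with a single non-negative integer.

Answer: 2

Derivation:
Step 1: in state A at pos 0, read 0 -> (A,0)->write 1,move R,goto B. Now: state=B, head=1, tape[-1..2]=0100 (head:   ^)
Step 2: in state B at pos 1, read 0 -> (B,0)->write 1,move L,goto A. Now: state=A, head=0, tape[-1..2]=0110 (head:  ^)
Step 3: in state A at pos 0, read 1 -> (A,1)->write 1,move L,goto B. Now: state=B, head=-1, tape[-2..2]=00110 (head:  ^)
Cells containing 1 after step 3: {0, 1} -> 2 cell(s)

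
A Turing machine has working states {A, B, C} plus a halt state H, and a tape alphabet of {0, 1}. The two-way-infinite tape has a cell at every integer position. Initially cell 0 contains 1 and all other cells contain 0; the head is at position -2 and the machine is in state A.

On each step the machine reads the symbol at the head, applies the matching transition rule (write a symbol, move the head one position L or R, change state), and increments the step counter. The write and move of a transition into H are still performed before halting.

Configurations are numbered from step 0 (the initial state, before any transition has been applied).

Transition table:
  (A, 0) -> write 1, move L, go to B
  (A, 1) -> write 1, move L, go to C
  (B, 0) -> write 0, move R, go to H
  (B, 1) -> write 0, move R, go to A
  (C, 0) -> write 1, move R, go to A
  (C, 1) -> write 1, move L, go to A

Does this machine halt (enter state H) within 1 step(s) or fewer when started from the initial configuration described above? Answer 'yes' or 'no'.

Step 1: in state A at pos -2, read 0 -> (A,0)->write 1,move L,goto B. Now: state=B, head=-3, tape[-4..1]=001010 (head:  ^)
After 1 step(s): state = B (not H) -> not halted within 1 -> no

Answer: no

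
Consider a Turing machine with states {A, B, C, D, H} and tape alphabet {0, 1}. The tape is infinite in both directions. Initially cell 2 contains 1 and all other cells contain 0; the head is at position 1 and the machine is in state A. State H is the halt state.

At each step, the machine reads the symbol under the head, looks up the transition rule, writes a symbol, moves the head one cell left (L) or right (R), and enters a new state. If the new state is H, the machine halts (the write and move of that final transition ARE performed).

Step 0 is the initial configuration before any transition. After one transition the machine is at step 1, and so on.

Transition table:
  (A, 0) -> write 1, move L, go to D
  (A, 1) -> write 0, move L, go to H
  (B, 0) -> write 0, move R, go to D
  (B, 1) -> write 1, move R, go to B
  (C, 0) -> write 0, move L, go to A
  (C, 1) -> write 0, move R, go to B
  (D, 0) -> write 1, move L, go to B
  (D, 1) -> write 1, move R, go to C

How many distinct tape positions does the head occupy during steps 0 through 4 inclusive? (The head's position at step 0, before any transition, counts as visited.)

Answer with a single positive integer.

Step 1: in state A at pos 1, read 0 -> (A,0)->write 1,move L,goto D. Now: state=D, head=0, tape[-1..3]=00110 (head:  ^)
Step 2: in state D at pos 0, read 0 -> (D,0)->write 1,move L,goto B. Now: state=B, head=-1, tape[-2..3]=001110 (head:  ^)
Step 3: in state B at pos -1, read 0 -> (B,0)->write 0,move R,goto D. Now: state=D, head=0, tape[-2..3]=001110 (head:   ^)
Step 4: in state D at pos 0, read 1 -> (D,1)->write 1,move R,goto C. Now: state=C, head=1, tape[-2..3]=001110 (head:    ^)
Head positions at steps 0..4: starting at 1, distinct positions visited = {-1, 0, 1} -> 3 position(s)

Answer: 3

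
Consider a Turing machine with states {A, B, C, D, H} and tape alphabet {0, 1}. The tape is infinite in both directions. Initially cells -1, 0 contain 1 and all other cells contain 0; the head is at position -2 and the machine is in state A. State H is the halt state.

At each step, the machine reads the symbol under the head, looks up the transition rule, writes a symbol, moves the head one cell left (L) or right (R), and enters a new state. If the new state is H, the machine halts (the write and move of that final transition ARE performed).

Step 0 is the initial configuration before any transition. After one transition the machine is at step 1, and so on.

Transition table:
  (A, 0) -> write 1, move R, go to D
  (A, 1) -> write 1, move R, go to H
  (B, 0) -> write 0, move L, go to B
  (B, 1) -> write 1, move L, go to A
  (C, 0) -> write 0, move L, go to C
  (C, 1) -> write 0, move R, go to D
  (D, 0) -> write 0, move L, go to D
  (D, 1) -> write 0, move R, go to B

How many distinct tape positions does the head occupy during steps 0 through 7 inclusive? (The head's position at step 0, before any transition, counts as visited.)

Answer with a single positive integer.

Step 1: in state A at pos -2, read 0 -> (A,0)->write 1,move R,goto D. Now: state=D, head=-1, tape[-3..1]=01110 (head:   ^)
Step 2: in state D at pos -1, read 1 -> (D,1)->write 0,move R,goto B. Now: state=B, head=0, tape[-3..1]=01010 (head:    ^)
Step 3: in state B at pos 0, read 1 -> (B,1)->write 1,move L,goto A. Now: state=A, head=-1, tape[-3..1]=01010 (head:   ^)
Step 4: in state A at pos -1, read 0 -> (A,0)->write 1,move R,goto D. Now: state=D, head=0, tape[-3..1]=01110 (head:    ^)
Step 5: in state D at pos 0, read 1 -> (D,1)->write 0,move R,goto B. Now: state=B, head=1, tape[-3..2]=011000 (head:     ^)
Step 6: in state B at pos 1, read 0 -> (B,0)->write 0,move L,goto B. Now: state=B, head=0, tape[-3..2]=011000 (head:    ^)
Step 7: in state B at pos 0, read 0 -> (B,0)->write 0,move L,goto B. Now: state=B, head=-1, tape[-3..2]=011000 (head:   ^)
Head positions at steps 0..7: starting at -2, distinct positions visited = {-2, -1, 0, 1} -> 4 position(s)

Answer: 4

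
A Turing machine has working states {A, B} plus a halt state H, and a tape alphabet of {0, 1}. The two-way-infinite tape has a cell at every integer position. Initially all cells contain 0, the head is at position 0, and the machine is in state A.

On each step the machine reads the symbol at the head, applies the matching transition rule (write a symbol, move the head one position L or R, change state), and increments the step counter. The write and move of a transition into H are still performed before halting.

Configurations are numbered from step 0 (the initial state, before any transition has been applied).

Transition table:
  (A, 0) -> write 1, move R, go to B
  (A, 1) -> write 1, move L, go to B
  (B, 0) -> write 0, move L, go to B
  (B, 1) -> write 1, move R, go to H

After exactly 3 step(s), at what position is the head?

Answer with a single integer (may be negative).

Step 1: in state A at pos 0, read 0 -> (A,0)->write 1,move R,goto B. Now: state=B, head=1, tape[-1..2]=0100 (head:   ^)
Step 2: in state B at pos 1, read 0 -> (B,0)->write 0,move L,goto B. Now: state=B, head=0, tape[-1..2]=0100 (head:  ^)
Step 3: in state B at pos 0, read 1 -> (B,1)->write 1,move R,goto H. Now: state=H, head=1, tape[-1..2]=0100 (head:   ^)

Answer: 1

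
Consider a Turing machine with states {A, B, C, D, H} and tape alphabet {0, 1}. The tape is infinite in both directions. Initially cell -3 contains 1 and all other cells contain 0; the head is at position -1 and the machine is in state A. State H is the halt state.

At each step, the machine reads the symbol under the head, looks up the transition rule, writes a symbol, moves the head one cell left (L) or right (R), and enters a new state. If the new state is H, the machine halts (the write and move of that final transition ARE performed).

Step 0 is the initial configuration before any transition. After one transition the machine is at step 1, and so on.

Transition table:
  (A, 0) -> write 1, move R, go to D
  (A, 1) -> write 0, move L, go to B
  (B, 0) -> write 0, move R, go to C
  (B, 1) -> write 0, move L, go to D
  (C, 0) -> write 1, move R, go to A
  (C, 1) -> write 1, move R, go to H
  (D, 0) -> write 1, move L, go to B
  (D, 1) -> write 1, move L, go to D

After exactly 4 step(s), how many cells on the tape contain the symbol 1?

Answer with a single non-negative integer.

Answer: 3

Derivation:
Step 1: in state A at pos -1, read 0 -> (A,0)->write 1,move R,goto D. Now: state=D, head=0, tape[-4..1]=010100 (head:     ^)
Step 2: in state D at pos 0, read 0 -> (D,0)->write 1,move L,goto B. Now: state=B, head=-1, tape[-4..1]=010110 (head:    ^)
Step 3: in state B at pos -1, read 1 -> (B,1)->write 0,move L,goto D. Now: state=D, head=-2, tape[-4..1]=010010 (head:   ^)
Step 4: in state D at pos -2, read 0 -> (D,0)->write 1,move L,goto B. Now: state=B, head=-3, tape[-4..1]=011010 (head:  ^)
Cells containing 1 after step 4: {-3, -2, 0} -> 3 cell(s)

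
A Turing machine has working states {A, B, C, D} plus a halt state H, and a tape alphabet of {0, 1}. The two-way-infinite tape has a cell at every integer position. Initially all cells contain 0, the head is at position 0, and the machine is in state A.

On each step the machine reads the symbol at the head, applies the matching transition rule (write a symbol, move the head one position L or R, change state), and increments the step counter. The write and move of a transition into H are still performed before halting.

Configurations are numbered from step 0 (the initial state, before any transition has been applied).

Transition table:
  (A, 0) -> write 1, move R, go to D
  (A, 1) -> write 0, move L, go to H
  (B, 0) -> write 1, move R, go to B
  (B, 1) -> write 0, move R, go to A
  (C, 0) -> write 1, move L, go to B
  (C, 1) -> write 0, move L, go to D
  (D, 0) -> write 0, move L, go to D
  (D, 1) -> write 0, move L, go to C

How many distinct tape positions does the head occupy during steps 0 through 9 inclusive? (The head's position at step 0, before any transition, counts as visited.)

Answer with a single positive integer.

Step 1: in state A at pos 0, read 0 -> (A,0)->write 1,move R,goto D. Now: state=D, head=1, tape[-1..2]=0100 (head:   ^)
Step 2: in state D at pos 1, read 0 -> (D,0)->write 0,move L,goto D. Now: state=D, head=0, tape[-1..2]=0100 (head:  ^)
Step 3: in state D at pos 0, read 1 -> (D,1)->write 0,move L,goto C. Now: state=C, head=-1, tape[-2..2]=00000 (head:  ^)
Step 4: in state C at pos -1, read 0 -> (C,0)->write 1,move L,goto B. Now: state=B, head=-2, tape[-3..2]=001000 (head:  ^)
Step 5: in state B at pos -2, read 0 -> (B,0)->write 1,move R,goto B. Now: state=B, head=-1, tape[-3..2]=011000 (head:   ^)
Step 6: in state B at pos -1, read 1 -> (B,1)->write 0,move R,goto A. Now: state=A, head=0, tape[-3..2]=010000 (head:    ^)
Step 7: in state A at pos 0, read 0 -> (A,0)->write 1,move R,goto D. Now: state=D, head=1, tape[-3..2]=010100 (head:     ^)
Step 8: in state D at pos 1, read 0 -> (D,0)->write 0,move L,goto D. Now: state=D, head=0, tape[-3..2]=010100 (head:    ^)
Step 9: in state D at pos 0, read 1 -> (D,1)->write 0,move L,goto C. Now: state=C, head=-1, tape[-3..2]=010000 (head:   ^)
Head positions at steps 0..9: starting at 0, distinct positions visited = {-2, -1, 0, 1} -> 4 position(s)

Answer: 4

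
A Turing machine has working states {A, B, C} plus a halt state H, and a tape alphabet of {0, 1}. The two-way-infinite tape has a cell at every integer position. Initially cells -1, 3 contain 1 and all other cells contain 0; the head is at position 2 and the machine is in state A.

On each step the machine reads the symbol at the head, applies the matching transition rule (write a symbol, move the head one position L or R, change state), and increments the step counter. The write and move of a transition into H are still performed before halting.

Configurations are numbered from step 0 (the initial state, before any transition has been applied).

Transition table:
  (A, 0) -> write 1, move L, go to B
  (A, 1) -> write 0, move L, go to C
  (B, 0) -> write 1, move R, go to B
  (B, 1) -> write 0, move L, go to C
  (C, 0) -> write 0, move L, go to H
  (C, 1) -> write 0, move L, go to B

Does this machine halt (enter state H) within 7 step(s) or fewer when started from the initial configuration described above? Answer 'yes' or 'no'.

Step 1: in state A at pos 2, read 0 -> (A,0)->write 1,move L,goto B. Now: state=B, head=1, tape[-2..4]=0100110 (head:    ^)
Step 2: in state B at pos 1, read 0 -> (B,0)->write 1,move R,goto B. Now: state=B, head=2, tape[-2..4]=0101110 (head:     ^)
Step 3: in state B at pos 2, read 1 -> (B,1)->write 0,move L,goto C. Now: state=C, head=1, tape[-2..4]=0101010 (head:    ^)
Step 4: in state C at pos 1, read 1 -> (C,1)->write 0,move L,goto B. Now: state=B, head=0, tape[-2..4]=0100010 (head:   ^)
Step 5: in state B at pos 0, read 0 -> (B,0)->write 1,move R,goto B. Now: state=B, head=1, tape[-2..4]=0110010 (head:    ^)
Step 6: in state B at pos 1, read 0 -> (B,0)->write 1,move R,goto B. Now: state=B, head=2, tape[-2..4]=0111010 (head:     ^)
Step 7: in state B at pos 2, read 0 -> (B,0)->write 1,move R,goto B. Now: state=B, head=3, tape[-2..4]=0111110 (head:      ^)
After 7 step(s): state = B (not H) -> not halted within 7 -> no

Answer: no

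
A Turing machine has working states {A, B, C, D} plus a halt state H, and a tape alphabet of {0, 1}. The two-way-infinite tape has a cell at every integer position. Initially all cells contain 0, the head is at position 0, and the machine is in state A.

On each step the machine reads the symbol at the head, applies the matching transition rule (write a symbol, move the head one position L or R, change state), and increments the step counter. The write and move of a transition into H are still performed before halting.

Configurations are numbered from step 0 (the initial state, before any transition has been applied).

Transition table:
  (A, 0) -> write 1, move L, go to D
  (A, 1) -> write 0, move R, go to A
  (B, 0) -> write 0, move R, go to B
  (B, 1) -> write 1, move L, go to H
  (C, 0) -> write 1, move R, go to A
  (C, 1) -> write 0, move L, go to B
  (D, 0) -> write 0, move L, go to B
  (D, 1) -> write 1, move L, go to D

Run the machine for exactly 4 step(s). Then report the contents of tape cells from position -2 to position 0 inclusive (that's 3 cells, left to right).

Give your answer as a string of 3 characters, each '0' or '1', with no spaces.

Step 1: in state A at pos 0, read 0 -> (A,0)->write 1,move L,goto D. Now: state=D, head=-1, tape[-2..1]=0010 (head:  ^)
Step 2: in state D at pos -1, read 0 -> (D,0)->write 0,move L,goto B. Now: state=B, head=-2, tape[-3..1]=00010 (head:  ^)
Step 3: in state B at pos -2, read 0 -> (B,0)->write 0,move R,goto B. Now: state=B, head=-1, tape[-3..1]=00010 (head:   ^)
Step 4: in state B at pos -1, read 0 -> (B,0)->write 0,move R,goto B. Now: state=B, head=0, tape[-3..1]=00010 (head:    ^)

Answer: 001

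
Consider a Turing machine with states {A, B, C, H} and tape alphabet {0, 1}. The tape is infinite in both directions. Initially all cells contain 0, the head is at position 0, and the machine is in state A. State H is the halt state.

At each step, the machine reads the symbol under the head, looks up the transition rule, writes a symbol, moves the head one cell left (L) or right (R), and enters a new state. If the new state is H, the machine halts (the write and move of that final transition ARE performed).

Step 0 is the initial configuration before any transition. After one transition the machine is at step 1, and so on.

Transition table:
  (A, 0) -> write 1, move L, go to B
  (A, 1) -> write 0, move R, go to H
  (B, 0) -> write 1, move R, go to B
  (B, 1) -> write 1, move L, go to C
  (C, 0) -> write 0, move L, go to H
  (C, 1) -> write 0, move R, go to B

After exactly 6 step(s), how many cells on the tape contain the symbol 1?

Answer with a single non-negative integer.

Step 1: in state A at pos 0, read 0 -> (A,0)->write 1,move L,goto B. Now: state=B, head=-1, tape[-2..1]=0010 (head:  ^)
Step 2: in state B at pos -1, read 0 -> (B,0)->write 1,move R,goto B. Now: state=B, head=0, tape[-2..1]=0110 (head:   ^)
Step 3: in state B at pos 0, read 1 -> (B,1)->write 1,move L,goto C. Now: state=C, head=-1, tape[-2..1]=0110 (head:  ^)
Step 4: in state C at pos -1, read 1 -> (C,1)->write 0,move R,goto B. Now: state=B, head=0, tape[-2..1]=0010 (head:   ^)
Step 5: in state B at pos 0, read 1 -> (B,1)->write 1,move L,goto C. Now: state=C, head=-1, tape[-2..1]=0010 (head:  ^)
Step 6: in state C at pos -1, read 0 -> (C,0)->write 0,move L,goto H. Now: state=H, head=-2, tape[-3..1]=00010 (head:  ^)
Cells containing 1 after step 6: {0} -> 1 cell(s)

Answer: 1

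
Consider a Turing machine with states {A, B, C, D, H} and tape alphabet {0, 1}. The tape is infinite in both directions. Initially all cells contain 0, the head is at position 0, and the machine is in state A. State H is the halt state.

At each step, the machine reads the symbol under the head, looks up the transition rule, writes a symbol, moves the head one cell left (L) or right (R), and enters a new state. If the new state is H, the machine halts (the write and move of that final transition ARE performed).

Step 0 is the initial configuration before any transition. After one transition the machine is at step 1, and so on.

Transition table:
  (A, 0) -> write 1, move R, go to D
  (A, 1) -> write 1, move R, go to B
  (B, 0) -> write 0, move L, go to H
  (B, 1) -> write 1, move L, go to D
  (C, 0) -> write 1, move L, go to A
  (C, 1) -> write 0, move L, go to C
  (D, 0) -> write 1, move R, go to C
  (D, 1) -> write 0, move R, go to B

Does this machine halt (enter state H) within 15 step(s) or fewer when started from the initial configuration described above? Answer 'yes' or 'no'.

Answer: yes

Derivation:
Step 1: in state A at pos 0, read 0 -> (A,0)->write 1,move R,goto D. Now: state=D, head=1, tape[-1..2]=0100 (head:   ^)
Step 2: in state D at pos 1, read 0 -> (D,0)->write 1,move R,goto C. Now: state=C, head=2, tape[-1..3]=01100 (head:    ^)
Step 3: in state C at pos 2, read 0 -> (C,0)->write 1,move L,goto A. Now: state=A, head=1, tape[-1..3]=01110 (head:   ^)
Step 4: in state A at pos 1, read 1 -> (A,1)->write 1,move R,goto B. Now: state=B, head=2, tape[-1..3]=01110 (head:    ^)
Step 5: in state B at pos 2, read 1 -> (B,1)->write 1,move L,goto D. Now: state=D, head=1, tape[-1..3]=01110 (head:   ^)
Step 6: in state D at pos 1, read 1 -> (D,1)->write 0,move R,goto B. Now: state=B, head=2, tape[-1..3]=01010 (head:    ^)
Step 7: in state B at pos 2, read 1 -> (B,1)->write 1,move L,goto D. Now: state=D, head=1, tape[-1..3]=01010 (head:   ^)
Step 8: in state D at pos 1, read 0 -> (D,0)->write 1,move R,goto C. Now: state=C, head=2, tape[-1..3]=01110 (head:    ^)
Step 9: in state C at pos 2, read 1 -> (C,1)->write 0,move L,goto C. Now: state=C, head=1, tape[-1..3]=01100 (head:   ^)
Step 10: in state C at pos 1, read 1 -> (C,1)->write 0,move L,goto C. Now: state=C, head=0, tape[-1..3]=01000 (head:  ^)
Step 11: in state C at pos 0, read 1 -> (C,1)->write 0,move L,goto C. Now: state=C, head=-1, tape[-2..3]=000000 (head:  ^)
Step 12: in state C at pos -1, read 0 -> (C,0)->write 1,move L,goto A. Now: state=A, head=-2, tape[-3..3]=0010000 (head:  ^)
Step 13: in state A at pos -2, read 0 -> (A,0)->write 1,move R,goto D. Now: state=D, head=-1, tape[-3..3]=0110000 (head:   ^)
Step 14: in state D at pos -1, read 1 -> (D,1)->write 0,move R,goto B. Now: state=B, head=0, tape[-3..3]=0100000 (head:    ^)
Step 15: in state B at pos 0, read 0 -> (B,0)->write 0,move L,goto H. Now: state=H, head=-1, tape[-3..3]=0100000 (head:   ^)
State H reached at step 15; 15 <= 15 -> yes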